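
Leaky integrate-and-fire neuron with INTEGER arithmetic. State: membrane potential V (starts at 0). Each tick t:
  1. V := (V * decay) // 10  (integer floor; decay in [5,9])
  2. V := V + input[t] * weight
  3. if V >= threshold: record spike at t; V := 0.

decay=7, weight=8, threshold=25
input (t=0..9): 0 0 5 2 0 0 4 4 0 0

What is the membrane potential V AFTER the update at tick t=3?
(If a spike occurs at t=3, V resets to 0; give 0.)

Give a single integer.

Answer: 16

Derivation:
t=0: input=0 -> V=0
t=1: input=0 -> V=0
t=2: input=5 -> V=0 FIRE
t=3: input=2 -> V=16
t=4: input=0 -> V=11
t=5: input=0 -> V=7
t=6: input=4 -> V=0 FIRE
t=7: input=4 -> V=0 FIRE
t=8: input=0 -> V=0
t=9: input=0 -> V=0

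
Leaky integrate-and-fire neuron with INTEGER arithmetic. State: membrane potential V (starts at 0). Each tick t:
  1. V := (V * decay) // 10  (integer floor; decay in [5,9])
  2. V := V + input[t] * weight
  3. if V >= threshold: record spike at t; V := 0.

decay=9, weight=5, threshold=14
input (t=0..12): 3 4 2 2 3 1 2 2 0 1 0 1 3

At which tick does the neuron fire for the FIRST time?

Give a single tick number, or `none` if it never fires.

Answer: 0

Derivation:
t=0: input=3 -> V=0 FIRE
t=1: input=4 -> V=0 FIRE
t=2: input=2 -> V=10
t=3: input=2 -> V=0 FIRE
t=4: input=3 -> V=0 FIRE
t=5: input=1 -> V=5
t=6: input=2 -> V=0 FIRE
t=7: input=2 -> V=10
t=8: input=0 -> V=9
t=9: input=1 -> V=13
t=10: input=0 -> V=11
t=11: input=1 -> V=0 FIRE
t=12: input=3 -> V=0 FIRE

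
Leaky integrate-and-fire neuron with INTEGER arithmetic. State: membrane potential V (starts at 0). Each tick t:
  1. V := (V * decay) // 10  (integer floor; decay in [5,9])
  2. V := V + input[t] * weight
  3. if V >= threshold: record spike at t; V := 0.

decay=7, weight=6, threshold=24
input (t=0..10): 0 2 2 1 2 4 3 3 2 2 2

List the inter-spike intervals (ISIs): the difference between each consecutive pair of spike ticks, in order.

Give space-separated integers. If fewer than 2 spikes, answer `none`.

t=0: input=0 -> V=0
t=1: input=2 -> V=12
t=2: input=2 -> V=20
t=3: input=1 -> V=20
t=4: input=2 -> V=0 FIRE
t=5: input=4 -> V=0 FIRE
t=6: input=3 -> V=18
t=7: input=3 -> V=0 FIRE
t=8: input=2 -> V=12
t=9: input=2 -> V=20
t=10: input=2 -> V=0 FIRE

Answer: 1 2 3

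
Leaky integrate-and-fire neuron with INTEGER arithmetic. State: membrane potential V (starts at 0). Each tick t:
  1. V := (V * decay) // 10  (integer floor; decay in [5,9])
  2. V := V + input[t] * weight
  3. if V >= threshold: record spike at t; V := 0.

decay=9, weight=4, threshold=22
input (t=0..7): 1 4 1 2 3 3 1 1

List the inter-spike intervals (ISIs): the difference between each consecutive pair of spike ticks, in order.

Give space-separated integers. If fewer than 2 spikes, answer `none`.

t=0: input=1 -> V=4
t=1: input=4 -> V=19
t=2: input=1 -> V=21
t=3: input=2 -> V=0 FIRE
t=4: input=3 -> V=12
t=5: input=3 -> V=0 FIRE
t=6: input=1 -> V=4
t=7: input=1 -> V=7

Answer: 2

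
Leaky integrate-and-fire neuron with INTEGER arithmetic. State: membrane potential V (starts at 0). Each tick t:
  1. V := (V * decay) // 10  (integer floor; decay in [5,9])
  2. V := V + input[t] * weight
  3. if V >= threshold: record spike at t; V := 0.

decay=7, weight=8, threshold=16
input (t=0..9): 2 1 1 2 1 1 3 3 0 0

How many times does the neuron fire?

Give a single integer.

Answer: 4

Derivation:
t=0: input=2 -> V=0 FIRE
t=1: input=1 -> V=8
t=2: input=1 -> V=13
t=3: input=2 -> V=0 FIRE
t=4: input=1 -> V=8
t=5: input=1 -> V=13
t=6: input=3 -> V=0 FIRE
t=7: input=3 -> V=0 FIRE
t=8: input=0 -> V=0
t=9: input=0 -> V=0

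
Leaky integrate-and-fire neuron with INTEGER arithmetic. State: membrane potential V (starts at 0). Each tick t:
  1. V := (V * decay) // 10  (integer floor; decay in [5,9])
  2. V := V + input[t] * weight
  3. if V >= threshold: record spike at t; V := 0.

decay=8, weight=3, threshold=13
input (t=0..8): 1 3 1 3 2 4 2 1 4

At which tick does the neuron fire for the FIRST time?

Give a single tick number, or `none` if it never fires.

t=0: input=1 -> V=3
t=1: input=3 -> V=11
t=2: input=1 -> V=11
t=3: input=3 -> V=0 FIRE
t=4: input=2 -> V=6
t=5: input=4 -> V=0 FIRE
t=6: input=2 -> V=6
t=7: input=1 -> V=7
t=8: input=4 -> V=0 FIRE

Answer: 3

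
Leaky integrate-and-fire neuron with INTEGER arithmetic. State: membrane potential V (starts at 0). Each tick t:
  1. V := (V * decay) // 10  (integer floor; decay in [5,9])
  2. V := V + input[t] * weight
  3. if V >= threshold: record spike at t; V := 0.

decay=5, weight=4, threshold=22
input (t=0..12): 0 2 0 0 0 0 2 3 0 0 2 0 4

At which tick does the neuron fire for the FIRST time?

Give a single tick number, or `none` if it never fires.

Answer: none

Derivation:
t=0: input=0 -> V=0
t=1: input=2 -> V=8
t=2: input=0 -> V=4
t=3: input=0 -> V=2
t=4: input=0 -> V=1
t=5: input=0 -> V=0
t=6: input=2 -> V=8
t=7: input=3 -> V=16
t=8: input=0 -> V=8
t=9: input=0 -> V=4
t=10: input=2 -> V=10
t=11: input=0 -> V=5
t=12: input=4 -> V=18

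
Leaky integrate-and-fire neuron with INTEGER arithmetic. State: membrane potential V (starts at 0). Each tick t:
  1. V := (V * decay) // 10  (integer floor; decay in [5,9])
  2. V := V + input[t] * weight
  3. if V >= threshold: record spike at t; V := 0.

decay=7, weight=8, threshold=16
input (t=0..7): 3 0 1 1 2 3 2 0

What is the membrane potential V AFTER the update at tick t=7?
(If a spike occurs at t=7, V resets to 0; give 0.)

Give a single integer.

Answer: 0

Derivation:
t=0: input=3 -> V=0 FIRE
t=1: input=0 -> V=0
t=2: input=1 -> V=8
t=3: input=1 -> V=13
t=4: input=2 -> V=0 FIRE
t=5: input=3 -> V=0 FIRE
t=6: input=2 -> V=0 FIRE
t=7: input=0 -> V=0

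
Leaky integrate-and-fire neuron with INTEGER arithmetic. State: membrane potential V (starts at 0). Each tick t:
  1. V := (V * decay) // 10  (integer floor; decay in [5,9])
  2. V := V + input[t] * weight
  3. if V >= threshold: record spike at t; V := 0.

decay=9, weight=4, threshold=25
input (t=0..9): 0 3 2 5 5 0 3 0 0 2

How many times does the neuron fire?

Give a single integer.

t=0: input=0 -> V=0
t=1: input=3 -> V=12
t=2: input=2 -> V=18
t=3: input=5 -> V=0 FIRE
t=4: input=5 -> V=20
t=5: input=0 -> V=18
t=6: input=3 -> V=0 FIRE
t=7: input=0 -> V=0
t=8: input=0 -> V=0
t=9: input=2 -> V=8

Answer: 2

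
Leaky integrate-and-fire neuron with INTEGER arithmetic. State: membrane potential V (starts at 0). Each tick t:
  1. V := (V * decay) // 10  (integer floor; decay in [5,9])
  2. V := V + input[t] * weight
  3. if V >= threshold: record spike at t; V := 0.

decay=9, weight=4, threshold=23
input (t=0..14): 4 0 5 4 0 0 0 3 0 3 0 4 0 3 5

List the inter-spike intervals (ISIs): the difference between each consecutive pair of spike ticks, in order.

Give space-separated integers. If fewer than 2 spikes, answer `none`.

t=0: input=4 -> V=16
t=1: input=0 -> V=14
t=2: input=5 -> V=0 FIRE
t=3: input=4 -> V=16
t=4: input=0 -> V=14
t=5: input=0 -> V=12
t=6: input=0 -> V=10
t=7: input=3 -> V=21
t=8: input=0 -> V=18
t=9: input=3 -> V=0 FIRE
t=10: input=0 -> V=0
t=11: input=4 -> V=16
t=12: input=0 -> V=14
t=13: input=3 -> V=0 FIRE
t=14: input=5 -> V=20

Answer: 7 4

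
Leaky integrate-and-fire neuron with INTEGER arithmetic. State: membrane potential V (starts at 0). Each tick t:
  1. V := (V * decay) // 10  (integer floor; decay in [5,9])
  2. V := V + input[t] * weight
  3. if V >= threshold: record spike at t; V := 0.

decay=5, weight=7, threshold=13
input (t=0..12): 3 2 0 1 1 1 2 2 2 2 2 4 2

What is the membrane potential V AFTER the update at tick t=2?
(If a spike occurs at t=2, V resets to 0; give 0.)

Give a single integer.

t=0: input=3 -> V=0 FIRE
t=1: input=2 -> V=0 FIRE
t=2: input=0 -> V=0
t=3: input=1 -> V=7
t=4: input=1 -> V=10
t=5: input=1 -> V=12
t=6: input=2 -> V=0 FIRE
t=7: input=2 -> V=0 FIRE
t=8: input=2 -> V=0 FIRE
t=9: input=2 -> V=0 FIRE
t=10: input=2 -> V=0 FIRE
t=11: input=4 -> V=0 FIRE
t=12: input=2 -> V=0 FIRE

Answer: 0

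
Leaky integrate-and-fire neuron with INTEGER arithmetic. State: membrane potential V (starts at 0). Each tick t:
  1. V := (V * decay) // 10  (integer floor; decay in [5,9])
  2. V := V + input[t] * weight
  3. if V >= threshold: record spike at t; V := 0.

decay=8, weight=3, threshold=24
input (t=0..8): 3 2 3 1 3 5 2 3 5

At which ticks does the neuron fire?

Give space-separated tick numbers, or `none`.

Answer: 5 8

Derivation:
t=0: input=3 -> V=9
t=1: input=2 -> V=13
t=2: input=3 -> V=19
t=3: input=1 -> V=18
t=4: input=3 -> V=23
t=5: input=5 -> V=0 FIRE
t=6: input=2 -> V=6
t=7: input=3 -> V=13
t=8: input=5 -> V=0 FIRE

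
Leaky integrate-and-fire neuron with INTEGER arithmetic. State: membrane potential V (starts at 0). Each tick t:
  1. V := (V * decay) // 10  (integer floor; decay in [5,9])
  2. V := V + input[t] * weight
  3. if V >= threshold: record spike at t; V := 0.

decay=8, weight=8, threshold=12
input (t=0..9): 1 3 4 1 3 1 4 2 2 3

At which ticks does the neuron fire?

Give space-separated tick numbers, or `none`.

Answer: 1 2 4 6 7 8 9

Derivation:
t=0: input=1 -> V=8
t=1: input=3 -> V=0 FIRE
t=2: input=4 -> V=0 FIRE
t=3: input=1 -> V=8
t=4: input=3 -> V=0 FIRE
t=5: input=1 -> V=8
t=6: input=4 -> V=0 FIRE
t=7: input=2 -> V=0 FIRE
t=8: input=2 -> V=0 FIRE
t=9: input=3 -> V=0 FIRE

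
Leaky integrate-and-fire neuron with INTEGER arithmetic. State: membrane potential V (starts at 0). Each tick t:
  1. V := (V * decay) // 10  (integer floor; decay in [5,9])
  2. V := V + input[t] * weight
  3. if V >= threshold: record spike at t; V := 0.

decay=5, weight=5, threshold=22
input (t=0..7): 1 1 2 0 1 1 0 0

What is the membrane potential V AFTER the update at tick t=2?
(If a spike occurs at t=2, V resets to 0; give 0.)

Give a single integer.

t=0: input=1 -> V=5
t=1: input=1 -> V=7
t=2: input=2 -> V=13
t=3: input=0 -> V=6
t=4: input=1 -> V=8
t=5: input=1 -> V=9
t=6: input=0 -> V=4
t=7: input=0 -> V=2

Answer: 13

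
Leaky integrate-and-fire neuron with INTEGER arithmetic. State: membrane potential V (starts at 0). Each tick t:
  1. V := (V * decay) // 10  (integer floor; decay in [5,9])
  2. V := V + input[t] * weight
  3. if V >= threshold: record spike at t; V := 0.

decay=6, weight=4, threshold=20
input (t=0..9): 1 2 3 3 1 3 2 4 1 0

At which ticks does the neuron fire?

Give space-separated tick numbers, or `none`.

t=0: input=1 -> V=4
t=1: input=2 -> V=10
t=2: input=3 -> V=18
t=3: input=3 -> V=0 FIRE
t=4: input=1 -> V=4
t=5: input=3 -> V=14
t=6: input=2 -> V=16
t=7: input=4 -> V=0 FIRE
t=8: input=1 -> V=4
t=9: input=0 -> V=2

Answer: 3 7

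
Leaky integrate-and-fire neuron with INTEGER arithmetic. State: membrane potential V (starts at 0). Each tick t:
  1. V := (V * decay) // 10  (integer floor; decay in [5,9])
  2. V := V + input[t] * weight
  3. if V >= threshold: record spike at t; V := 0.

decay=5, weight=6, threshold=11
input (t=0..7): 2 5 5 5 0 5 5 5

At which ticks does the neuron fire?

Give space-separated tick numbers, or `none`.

t=0: input=2 -> V=0 FIRE
t=1: input=5 -> V=0 FIRE
t=2: input=5 -> V=0 FIRE
t=3: input=5 -> V=0 FIRE
t=4: input=0 -> V=0
t=5: input=5 -> V=0 FIRE
t=6: input=5 -> V=0 FIRE
t=7: input=5 -> V=0 FIRE

Answer: 0 1 2 3 5 6 7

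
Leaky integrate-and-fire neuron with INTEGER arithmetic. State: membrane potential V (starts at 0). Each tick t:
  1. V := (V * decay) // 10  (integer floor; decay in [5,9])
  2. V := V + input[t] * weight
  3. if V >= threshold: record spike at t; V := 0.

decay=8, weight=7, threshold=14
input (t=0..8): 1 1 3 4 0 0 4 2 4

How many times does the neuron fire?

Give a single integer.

t=0: input=1 -> V=7
t=1: input=1 -> V=12
t=2: input=3 -> V=0 FIRE
t=3: input=4 -> V=0 FIRE
t=4: input=0 -> V=0
t=5: input=0 -> V=0
t=6: input=4 -> V=0 FIRE
t=7: input=2 -> V=0 FIRE
t=8: input=4 -> V=0 FIRE

Answer: 5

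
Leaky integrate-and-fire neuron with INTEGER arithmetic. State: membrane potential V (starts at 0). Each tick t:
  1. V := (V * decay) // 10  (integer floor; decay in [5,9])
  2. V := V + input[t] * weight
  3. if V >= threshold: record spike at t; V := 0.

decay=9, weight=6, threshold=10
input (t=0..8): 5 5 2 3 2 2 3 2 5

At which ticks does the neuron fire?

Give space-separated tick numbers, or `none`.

t=0: input=5 -> V=0 FIRE
t=1: input=5 -> V=0 FIRE
t=2: input=2 -> V=0 FIRE
t=3: input=3 -> V=0 FIRE
t=4: input=2 -> V=0 FIRE
t=5: input=2 -> V=0 FIRE
t=6: input=3 -> V=0 FIRE
t=7: input=2 -> V=0 FIRE
t=8: input=5 -> V=0 FIRE

Answer: 0 1 2 3 4 5 6 7 8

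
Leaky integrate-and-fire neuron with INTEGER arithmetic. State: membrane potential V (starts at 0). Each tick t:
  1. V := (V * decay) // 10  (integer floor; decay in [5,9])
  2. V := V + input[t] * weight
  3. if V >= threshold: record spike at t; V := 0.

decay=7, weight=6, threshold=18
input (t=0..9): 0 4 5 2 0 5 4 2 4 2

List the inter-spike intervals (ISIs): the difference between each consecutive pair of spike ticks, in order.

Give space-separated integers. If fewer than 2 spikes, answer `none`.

t=0: input=0 -> V=0
t=1: input=4 -> V=0 FIRE
t=2: input=5 -> V=0 FIRE
t=3: input=2 -> V=12
t=4: input=0 -> V=8
t=5: input=5 -> V=0 FIRE
t=6: input=4 -> V=0 FIRE
t=7: input=2 -> V=12
t=8: input=4 -> V=0 FIRE
t=9: input=2 -> V=12

Answer: 1 3 1 2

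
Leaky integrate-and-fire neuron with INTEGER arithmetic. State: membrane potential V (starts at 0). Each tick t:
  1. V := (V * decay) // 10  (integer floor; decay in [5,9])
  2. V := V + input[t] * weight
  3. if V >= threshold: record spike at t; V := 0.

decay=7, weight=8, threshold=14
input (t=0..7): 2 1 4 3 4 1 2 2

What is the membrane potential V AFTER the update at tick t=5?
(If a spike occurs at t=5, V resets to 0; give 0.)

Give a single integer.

t=0: input=2 -> V=0 FIRE
t=1: input=1 -> V=8
t=2: input=4 -> V=0 FIRE
t=3: input=3 -> V=0 FIRE
t=4: input=4 -> V=0 FIRE
t=5: input=1 -> V=8
t=6: input=2 -> V=0 FIRE
t=7: input=2 -> V=0 FIRE

Answer: 8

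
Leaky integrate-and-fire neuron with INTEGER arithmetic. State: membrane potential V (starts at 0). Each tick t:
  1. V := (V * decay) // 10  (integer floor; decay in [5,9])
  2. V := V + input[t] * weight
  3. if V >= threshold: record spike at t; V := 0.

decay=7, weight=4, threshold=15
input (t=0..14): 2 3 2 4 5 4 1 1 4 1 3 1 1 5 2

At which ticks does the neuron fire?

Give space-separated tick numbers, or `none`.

Answer: 1 3 4 5 8 13

Derivation:
t=0: input=2 -> V=8
t=1: input=3 -> V=0 FIRE
t=2: input=2 -> V=8
t=3: input=4 -> V=0 FIRE
t=4: input=5 -> V=0 FIRE
t=5: input=4 -> V=0 FIRE
t=6: input=1 -> V=4
t=7: input=1 -> V=6
t=8: input=4 -> V=0 FIRE
t=9: input=1 -> V=4
t=10: input=3 -> V=14
t=11: input=1 -> V=13
t=12: input=1 -> V=13
t=13: input=5 -> V=0 FIRE
t=14: input=2 -> V=8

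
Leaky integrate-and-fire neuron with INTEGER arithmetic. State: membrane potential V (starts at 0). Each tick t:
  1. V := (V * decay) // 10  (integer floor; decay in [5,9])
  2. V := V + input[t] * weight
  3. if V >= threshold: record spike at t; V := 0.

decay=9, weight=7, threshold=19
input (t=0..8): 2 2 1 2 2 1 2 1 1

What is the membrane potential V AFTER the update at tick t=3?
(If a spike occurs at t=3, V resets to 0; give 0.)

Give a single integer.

Answer: 0

Derivation:
t=0: input=2 -> V=14
t=1: input=2 -> V=0 FIRE
t=2: input=1 -> V=7
t=3: input=2 -> V=0 FIRE
t=4: input=2 -> V=14
t=5: input=1 -> V=0 FIRE
t=6: input=2 -> V=14
t=7: input=1 -> V=0 FIRE
t=8: input=1 -> V=7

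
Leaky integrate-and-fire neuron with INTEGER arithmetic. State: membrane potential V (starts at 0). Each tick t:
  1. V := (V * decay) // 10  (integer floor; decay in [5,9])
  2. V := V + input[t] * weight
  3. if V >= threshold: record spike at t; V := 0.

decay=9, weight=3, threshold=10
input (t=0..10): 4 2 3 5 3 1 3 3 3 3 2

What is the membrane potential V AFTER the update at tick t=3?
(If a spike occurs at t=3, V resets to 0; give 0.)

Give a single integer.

Answer: 0

Derivation:
t=0: input=4 -> V=0 FIRE
t=1: input=2 -> V=6
t=2: input=3 -> V=0 FIRE
t=3: input=5 -> V=0 FIRE
t=4: input=3 -> V=9
t=5: input=1 -> V=0 FIRE
t=6: input=3 -> V=9
t=7: input=3 -> V=0 FIRE
t=8: input=3 -> V=9
t=9: input=3 -> V=0 FIRE
t=10: input=2 -> V=6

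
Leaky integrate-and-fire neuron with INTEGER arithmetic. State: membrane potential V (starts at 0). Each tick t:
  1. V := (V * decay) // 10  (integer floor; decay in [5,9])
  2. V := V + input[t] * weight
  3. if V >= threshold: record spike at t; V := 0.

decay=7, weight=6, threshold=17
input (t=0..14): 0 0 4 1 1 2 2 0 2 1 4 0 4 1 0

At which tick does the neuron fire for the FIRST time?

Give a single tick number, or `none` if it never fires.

t=0: input=0 -> V=0
t=1: input=0 -> V=0
t=2: input=4 -> V=0 FIRE
t=3: input=1 -> V=6
t=4: input=1 -> V=10
t=5: input=2 -> V=0 FIRE
t=6: input=2 -> V=12
t=7: input=0 -> V=8
t=8: input=2 -> V=0 FIRE
t=9: input=1 -> V=6
t=10: input=4 -> V=0 FIRE
t=11: input=0 -> V=0
t=12: input=4 -> V=0 FIRE
t=13: input=1 -> V=6
t=14: input=0 -> V=4

Answer: 2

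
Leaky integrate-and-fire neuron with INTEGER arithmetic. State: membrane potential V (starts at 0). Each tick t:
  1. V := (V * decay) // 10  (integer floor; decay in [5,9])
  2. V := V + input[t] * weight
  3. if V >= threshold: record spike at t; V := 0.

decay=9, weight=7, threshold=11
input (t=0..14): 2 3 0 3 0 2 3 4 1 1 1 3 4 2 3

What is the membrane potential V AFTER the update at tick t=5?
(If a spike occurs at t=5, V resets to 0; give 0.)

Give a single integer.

t=0: input=2 -> V=0 FIRE
t=1: input=3 -> V=0 FIRE
t=2: input=0 -> V=0
t=3: input=3 -> V=0 FIRE
t=4: input=0 -> V=0
t=5: input=2 -> V=0 FIRE
t=6: input=3 -> V=0 FIRE
t=7: input=4 -> V=0 FIRE
t=8: input=1 -> V=7
t=9: input=1 -> V=0 FIRE
t=10: input=1 -> V=7
t=11: input=3 -> V=0 FIRE
t=12: input=4 -> V=0 FIRE
t=13: input=2 -> V=0 FIRE
t=14: input=3 -> V=0 FIRE

Answer: 0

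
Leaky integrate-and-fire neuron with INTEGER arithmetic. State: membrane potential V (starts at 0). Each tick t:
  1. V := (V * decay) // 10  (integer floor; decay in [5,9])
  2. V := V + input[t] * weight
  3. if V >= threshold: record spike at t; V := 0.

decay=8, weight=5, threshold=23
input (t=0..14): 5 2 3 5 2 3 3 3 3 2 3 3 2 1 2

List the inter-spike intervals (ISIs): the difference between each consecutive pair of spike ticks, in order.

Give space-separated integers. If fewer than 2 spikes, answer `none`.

Answer: 2 1 2 2 3 4

Derivation:
t=0: input=5 -> V=0 FIRE
t=1: input=2 -> V=10
t=2: input=3 -> V=0 FIRE
t=3: input=5 -> V=0 FIRE
t=4: input=2 -> V=10
t=5: input=3 -> V=0 FIRE
t=6: input=3 -> V=15
t=7: input=3 -> V=0 FIRE
t=8: input=3 -> V=15
t=9: input=2 -> V=22
t=10: input=3 -> V=0 FIRE
t=11: input=3 -> V=15
t=12: input=2 -> V=22
t=13: input=1 -> V=22
t=14: input=2 -> V=0 FIRE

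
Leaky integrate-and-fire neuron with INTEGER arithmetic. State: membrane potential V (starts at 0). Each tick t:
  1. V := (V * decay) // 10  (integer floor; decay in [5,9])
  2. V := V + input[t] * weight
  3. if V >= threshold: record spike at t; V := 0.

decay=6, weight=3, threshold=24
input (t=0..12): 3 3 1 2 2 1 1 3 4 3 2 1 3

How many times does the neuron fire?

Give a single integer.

t=0: input=3 -> V=9
t=1: input=3 -> V=14
t=2: input=1 -> V=11
t=3: input=2 -> V=12
t=4: input=2 -> V=13
t=5: input=1 -> V=10
t=6: input=1 -> V=9
t=7: input=3 -> V=14
t=8: input=4 -> V=20
t=9: input=3 -> V=21
t=10: input=2 -> V=18
t=11: input=1 -> V=13
t=12: input=3 -> V=16

Answer: 0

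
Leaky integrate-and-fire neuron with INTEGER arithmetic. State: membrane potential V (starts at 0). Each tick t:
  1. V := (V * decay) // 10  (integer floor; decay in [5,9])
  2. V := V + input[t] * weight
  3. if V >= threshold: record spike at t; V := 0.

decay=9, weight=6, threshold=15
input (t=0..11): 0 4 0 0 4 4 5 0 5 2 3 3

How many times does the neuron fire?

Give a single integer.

t=0: input=0 -> V=0
t=1: input=4 -> V=0 FIRE
t=2: input=0 -> V=0
t=3: input=0 -> V=0
t=4: input=4 -> V=0 FIRE
t=5: input=4 -> V=0 FIRE
t=6: input=5 -> V=0 FIRE
t=7: input=0 -> V=0
t=8: input=5 -> V=0 FIRE
t=9: input=2 -> V=12
t=10: input=3 -> V=0 FIRE
t=11: input=3 -> V=0 FIRE

Answer: 7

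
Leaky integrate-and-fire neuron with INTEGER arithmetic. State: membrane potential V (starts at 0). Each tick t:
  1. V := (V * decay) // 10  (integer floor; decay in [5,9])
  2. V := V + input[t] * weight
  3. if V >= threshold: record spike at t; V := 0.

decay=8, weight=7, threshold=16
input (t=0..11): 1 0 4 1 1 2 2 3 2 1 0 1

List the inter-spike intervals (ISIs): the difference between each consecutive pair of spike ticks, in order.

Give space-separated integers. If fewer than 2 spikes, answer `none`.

t=0: input=1 -> V=7
t=1: input=0 -> V=5
t=2: input=4 -> V=0 FIRE
t=3: input=1 -> V=7
t=4: input=1 -> V=12
t=5: input=2 -> V=0 FIRE
t=6: input=2 -> V=14
t=7: input=3 -> V=0 FIRE
t=8: input=2 -> V=14
t=9: input=1 -> V=0 FIRE
t=10: input=0 -> V=0
t=11: input=1 -> V=7

Answer: 3 2 2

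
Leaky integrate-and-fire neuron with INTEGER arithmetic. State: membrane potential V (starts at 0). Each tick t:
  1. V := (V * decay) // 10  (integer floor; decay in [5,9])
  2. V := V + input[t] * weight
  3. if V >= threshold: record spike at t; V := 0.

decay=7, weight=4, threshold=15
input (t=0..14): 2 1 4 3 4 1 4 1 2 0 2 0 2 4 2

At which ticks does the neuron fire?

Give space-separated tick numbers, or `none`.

Answer: 2 4 6 13

Derivation:
t=0: input=2 -> V=8
t=1: input=1 -> V=9
t=2: input=4 -> V=0 FIRE
t=3: input=3 -> V=12
t=4: input=4 -> V=0 FIRE
t=5: input=1 -> V=4
t=6: input=4 -> V=0 FIRE
t=7: input=1 -> V=4
t=8: input=2 -> V=10
t=9: input=0 -> V=7
t=10: input=2 -> V=12
t=11: input=0 -> V=8
t=12: input=2 -> V=13
t=13: input=4 -> V=0 FIRE
t=14: input=2 -> V=8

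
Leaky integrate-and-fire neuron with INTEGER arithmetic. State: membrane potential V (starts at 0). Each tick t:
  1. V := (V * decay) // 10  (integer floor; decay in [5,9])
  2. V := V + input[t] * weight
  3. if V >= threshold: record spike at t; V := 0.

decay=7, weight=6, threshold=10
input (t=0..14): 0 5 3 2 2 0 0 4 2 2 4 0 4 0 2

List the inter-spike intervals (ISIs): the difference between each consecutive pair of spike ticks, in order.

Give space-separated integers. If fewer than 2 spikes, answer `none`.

t=0: input=0 -> V=0
t=1: input=5 -> V=0 FIRE
t=2: input=3 -> V=0 FIRE
t=3: input=2 -> V=0 FIRE
t=4: input=2 -> V=0 FIRE
t=5: input=0 -> V=0
t=6: input=0 -> V=0
t=7: input=4 -> V=0 FIRE
t=8: input=2 -> V=0 FIRE
t=9: input=2 -> V=0 FIRE
t=10: input=4 -> V=0 FIRE
t=11: input=0 -> V=0
t=12: input=4 -> V=0 FIRE
t=13: input=0 -> V=0
t=14: input=2 -> V=0 FIRE

Answer: 1 1 1 3 1 1 1 2 2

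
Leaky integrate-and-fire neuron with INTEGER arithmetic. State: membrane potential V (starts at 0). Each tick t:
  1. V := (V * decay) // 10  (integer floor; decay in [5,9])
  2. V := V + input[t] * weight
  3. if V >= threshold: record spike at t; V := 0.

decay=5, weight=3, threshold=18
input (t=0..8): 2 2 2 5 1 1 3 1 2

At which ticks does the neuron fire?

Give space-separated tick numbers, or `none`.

t=0: input=2 -> V=6
t=1: input=2 -> V=9
t=2: input=2 -> V=10
t=3: input=5 -> V=0 FIRE
t=4: input=1 -> V=3
t=5: input=1 -> V=4
t=6: input=3 -> V=11
t=7: input=1 -> V=8
t=8: input=2 -> V=10

Answer: 3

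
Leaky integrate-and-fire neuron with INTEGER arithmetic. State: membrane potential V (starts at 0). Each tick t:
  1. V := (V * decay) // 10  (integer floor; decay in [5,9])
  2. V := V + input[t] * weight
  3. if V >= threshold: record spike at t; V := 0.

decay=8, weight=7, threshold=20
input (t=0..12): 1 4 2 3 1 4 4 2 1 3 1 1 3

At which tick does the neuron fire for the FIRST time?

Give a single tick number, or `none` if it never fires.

Answer: 1

Derivation:
t=0: input=1 -> V=7
t=1: input=4 -> V=0 FIRE
t=2: input=2 -> V=14
t=3: input=3 -> V=0 FIRE
t=4: input=1 -> V=7
t=5: input=4 -> V=0 FIRE
t=6: input=4 -> V=0 FIRE
t=7: input=2 -> V=14
t=8: input=1 -> V=18
t=9: input=3 -> V=0 FIRE
t=10: input=1 -> V=7
t=11: input=1 -> V=12
t=12: input=3 -> V=0 FIRE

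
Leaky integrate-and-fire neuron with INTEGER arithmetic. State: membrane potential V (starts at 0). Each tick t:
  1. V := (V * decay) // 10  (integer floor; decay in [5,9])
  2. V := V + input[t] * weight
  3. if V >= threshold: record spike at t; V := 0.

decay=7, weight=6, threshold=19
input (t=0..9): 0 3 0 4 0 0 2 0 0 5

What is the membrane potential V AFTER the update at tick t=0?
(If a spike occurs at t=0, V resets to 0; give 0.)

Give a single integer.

t=0: input=0 -> V=0
t=1: input=3 -> V=18
t=2: input=0 -> V=12
t=3: input=4 -> V=0 FIRE
t=4: input=0 -> V=0
t=5: input=0 -> V=0
t=6: input=2 -> V=12
t=7: input=0 -> V=8
t=8: input=0 -> V=5
t=9: input=5 -> V=0 FIRE

Answer: 0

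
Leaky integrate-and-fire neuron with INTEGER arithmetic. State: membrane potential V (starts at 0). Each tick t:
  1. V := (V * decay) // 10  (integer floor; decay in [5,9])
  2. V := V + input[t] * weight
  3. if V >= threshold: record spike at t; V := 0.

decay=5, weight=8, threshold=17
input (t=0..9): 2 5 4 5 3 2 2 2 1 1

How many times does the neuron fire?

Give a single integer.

Answer: 5

Derivation:
t=0: input=2 -> V=16
t=1: input=5 -> V=0 FIRE
t=2: input=4 -> V=0 FIRE
t=3: input=5 -> V=0 FIRE
t=4: input=3 -> V=0 FIRE
t=5: input=2 -> V=16
t=6: input=2 -> V=0 FIRE
t=7: input=2 -> V=16
t=8: input=1 -> V=16
t=9: input=1 -> V=16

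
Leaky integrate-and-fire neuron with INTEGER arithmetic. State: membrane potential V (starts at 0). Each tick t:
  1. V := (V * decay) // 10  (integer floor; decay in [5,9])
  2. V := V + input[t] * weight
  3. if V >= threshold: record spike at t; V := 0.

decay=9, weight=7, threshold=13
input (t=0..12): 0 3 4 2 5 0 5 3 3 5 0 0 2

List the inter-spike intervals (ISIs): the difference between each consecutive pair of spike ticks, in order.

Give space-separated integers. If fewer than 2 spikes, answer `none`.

t=0: input=0 -> V=0
t=1: input=3 -> V=0 FIRE
t=2: input=4 -> V=0 FIRE
t=3: input=2 -> V=0 FIRE
t=4: input=5 -> V=0 FIRE
t=5: input=0 -> V=0
t=6: input=5 -> V=0 FIRE
t=7: input=3 -> V=0 FIRE
t=8: input=3 -> V=0 FIRE
t=9: input=5 -> V=0 FIRE
t=10: input=0 -> V=0
t=11: input=0 -> V=0
t=12: input=2 -> V=0 FIRE

Answer: 1 1 1 2 1 1 1 3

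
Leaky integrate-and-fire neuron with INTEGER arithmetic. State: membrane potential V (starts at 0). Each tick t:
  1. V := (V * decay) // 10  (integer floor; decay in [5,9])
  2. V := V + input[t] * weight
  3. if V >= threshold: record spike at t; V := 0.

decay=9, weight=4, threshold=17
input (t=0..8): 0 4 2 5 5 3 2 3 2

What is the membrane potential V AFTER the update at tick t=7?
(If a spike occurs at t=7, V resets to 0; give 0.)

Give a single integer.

t=0: input=0 -> V=0
t=1: input=4 -> V=16
t=2: input=2 -> V=0 FIRE
t=3: input=5 -> V=0 FIRE
t=4: input=5 -> V=0 FIRE
t=5: input=3 -> V=12
t=6: input=2 -> V=0 FIRE
t=7: input=3 -> V=12
t=8: input=2 -> V=0 FIRE

Answer: 12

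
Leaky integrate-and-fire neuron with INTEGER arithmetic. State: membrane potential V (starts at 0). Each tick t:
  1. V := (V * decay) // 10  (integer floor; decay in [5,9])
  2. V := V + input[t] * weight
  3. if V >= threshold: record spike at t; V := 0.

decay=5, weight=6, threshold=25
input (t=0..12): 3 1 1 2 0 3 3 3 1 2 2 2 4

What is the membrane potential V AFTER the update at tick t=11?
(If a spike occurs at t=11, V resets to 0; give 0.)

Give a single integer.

Answer: 22

Derivation:
t=0: input=3 -> V=18
t=1: input=1 -> V=15
t=2: input=1 -> V=13
t=3: input=2 -> V=18
t=4: input=0 -> V=9
t=5: input=3 -> V=22
t=6: input=3 -> V=0 FIRE
t=7: input=3 -> V=18
t=8: input=1 -> V=15
t=9: input=2 -> V=19
t=10: input=2 -> V=21
t=11: input=2 -> V=22
t=12: input=4 -> V=0 FIRE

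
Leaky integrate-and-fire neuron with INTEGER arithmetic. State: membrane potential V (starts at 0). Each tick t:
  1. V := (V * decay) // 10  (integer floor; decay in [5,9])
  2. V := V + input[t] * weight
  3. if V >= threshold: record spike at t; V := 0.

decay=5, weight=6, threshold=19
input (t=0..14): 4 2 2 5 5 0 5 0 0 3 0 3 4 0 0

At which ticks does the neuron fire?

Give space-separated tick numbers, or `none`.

t=0: input=4 -> V=0 FIRE
t=1: input=2 -> V=12
t=2: input=2 -> V=18
t=3: input=5 -> V=0 FIRE
t=4: input=5 -> V=0 FIRE
t=5: input=0 -> V=0
t=6: input=5 -> V=0 FIRE
t=7: input=0 -> V=0
t=8: input=0 -> V=0
t=9: input=3 -> V=18
t=10: input=0 -> V=9
t=11: input=3 -> V=0 FIRE
t=12: input=4 -> V=0 FIRE
t=13: input=0 -> V=0
t=14: input=0 -> V=0

Answer: 0 3 4 6 11 12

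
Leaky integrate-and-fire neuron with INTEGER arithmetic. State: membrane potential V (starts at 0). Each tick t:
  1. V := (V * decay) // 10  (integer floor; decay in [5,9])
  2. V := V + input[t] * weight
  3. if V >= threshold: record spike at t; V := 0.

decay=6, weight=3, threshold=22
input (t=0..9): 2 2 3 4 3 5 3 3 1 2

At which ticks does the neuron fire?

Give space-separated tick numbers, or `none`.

t=0: input=2 -> V=6
t=1: input=2 -> V=9
t=2: input=3 -> V=14
t=3: input=4 -> V=20
t=4: input=3 -> V=21
t=5: input=5 -> V=0 FIRE
t=6: input=3 -> V=9
t=7: input=3 -> V=14
t=8: input=1 -> V=11
t=9: input=2 -> V=12

Answer: 5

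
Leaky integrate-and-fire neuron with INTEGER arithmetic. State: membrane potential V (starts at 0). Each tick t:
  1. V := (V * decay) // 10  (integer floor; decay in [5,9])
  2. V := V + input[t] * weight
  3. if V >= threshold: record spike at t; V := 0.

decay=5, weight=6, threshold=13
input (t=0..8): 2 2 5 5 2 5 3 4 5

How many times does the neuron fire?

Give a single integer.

Answer: 7

Derivation:
t=0: input=2 -> V=12
t=1: input=2 -> V=0 FIRE
t=2: input=5 -> V=0 FIRE
t=3: input=5 -> V=0 FIRE
t=4: input=2 -> V=12
t=5: input=5 -> V=0 FIRE
t=6: input=3 -> V=0 FIRE
t=7: input=4 -> V=0 FIRE
t=8: input=5 -> V=0 FIRE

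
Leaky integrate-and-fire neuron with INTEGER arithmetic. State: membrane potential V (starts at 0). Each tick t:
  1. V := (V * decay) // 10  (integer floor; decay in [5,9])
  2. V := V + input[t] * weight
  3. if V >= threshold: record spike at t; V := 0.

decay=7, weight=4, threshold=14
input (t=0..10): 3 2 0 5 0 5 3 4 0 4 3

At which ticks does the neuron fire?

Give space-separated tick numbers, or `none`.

Answer: 1 3 5 7 9

Derivation:
t=0: input=3 -> V=12
t=1: input=2 -> V=0 FIRE
t=2: input=0 -> V=0
t=3: input=5 -> V=0 FIRE
t=4: input=0 -> V=0
t=5: input=5 -> V=0 FIRE
t=6: input=3 -> V=12
t=7: input=4 -> V=0 FIRE
t=8: input=0 -> V=0
t=9: input=4 -> V=0 FIRE
t=10: input=3 -> V=12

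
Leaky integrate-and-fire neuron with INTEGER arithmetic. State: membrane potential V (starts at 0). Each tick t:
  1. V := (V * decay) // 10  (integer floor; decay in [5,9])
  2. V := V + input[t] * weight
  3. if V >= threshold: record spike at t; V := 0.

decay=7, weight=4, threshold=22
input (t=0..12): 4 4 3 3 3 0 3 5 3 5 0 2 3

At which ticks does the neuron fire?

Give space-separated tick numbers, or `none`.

Answer: 1 4 7 9

Derivation:
t=0: input=4 -> V=16
t=1: input=4 -> V=0 FIRE
t=2: input=3 -> V=12
t=3: input=3 -> V=20
t=4: input=3 -> V=0 FIRE
t=5: input=0 -> V=0
t=6: input=3 -> V=12
t=7: input=5 -> V=0 FIRE
t=8: input=3 -> V=12
t=9: input=5 -> V=0 FIRE
t=10: input=0 -> V=0
t=11: input=2 -> V=8
t=12: input=3 -> V=17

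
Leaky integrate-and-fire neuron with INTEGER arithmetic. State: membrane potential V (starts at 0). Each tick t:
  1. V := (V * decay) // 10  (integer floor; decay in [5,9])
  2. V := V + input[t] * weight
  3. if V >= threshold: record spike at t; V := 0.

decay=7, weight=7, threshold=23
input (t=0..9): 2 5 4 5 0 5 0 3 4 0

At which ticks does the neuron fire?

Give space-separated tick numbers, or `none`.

t=0: input=2 -> V=14
t=1: input=5 -> V=0 FIRE
t=2: input=4 -> V=0 FIRE
t=3: input=5 -> V=0 FIRE
t=4: input=0 -> V=0
t=5: input=5 -> V=0 FIRE
t=6: input=0 -> V=0
t=7: input=3 -> V=21
t=8: input=4 -> V=0 FIRE
t=9: input=0 -> V=0

Answer: 1 2 3 5 8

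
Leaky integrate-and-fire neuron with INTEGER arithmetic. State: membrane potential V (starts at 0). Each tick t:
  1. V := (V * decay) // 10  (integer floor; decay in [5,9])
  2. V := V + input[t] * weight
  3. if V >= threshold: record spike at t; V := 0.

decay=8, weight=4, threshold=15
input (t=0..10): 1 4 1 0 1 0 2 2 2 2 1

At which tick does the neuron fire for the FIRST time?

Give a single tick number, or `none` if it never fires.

t=0: input=1 -> V=4
t=1: input=4 -> V=0 FIRE
t=2: input=1 -> V=4
t=3: input=0 -> V=3
t=4: input=1 -> V=6
t=5: input=0 -> V=4
t=6: input=2 -> V=11
t=7: input=2 -> V=0 FIRE
t=8: input=2 -> V=8
t=9: input=2 -> V=14
t=10: input=1 -> V=0 FIRE

Answer: 1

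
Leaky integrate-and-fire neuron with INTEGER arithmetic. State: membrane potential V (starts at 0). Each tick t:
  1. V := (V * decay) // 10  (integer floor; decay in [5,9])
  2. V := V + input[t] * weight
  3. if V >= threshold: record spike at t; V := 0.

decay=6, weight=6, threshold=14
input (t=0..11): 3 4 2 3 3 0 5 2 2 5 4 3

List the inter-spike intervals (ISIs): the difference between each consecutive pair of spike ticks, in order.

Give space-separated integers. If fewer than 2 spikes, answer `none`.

t=0: input=3 -> V=0 FIRE
t=1: input=4 -> V=0 FIRE
t=2: input=2 -> V=12
t=3: input=3 -> V=0 FIRE
t=4: input=3 -> V=0 FIRE
t=5: input=0 -> V=0
t=6: input=5 -> V=0 FIRE
t=7: input=2 -> V=12
t=8: input=2 -> V=0 FIRE
t=9: input=5 -> V=0 FIRE
t=10: input=4 -> V=0 FIRE
t=11: input=3 -> V=0 FIRE

Answer: 1 2 1 2 2 1 1 1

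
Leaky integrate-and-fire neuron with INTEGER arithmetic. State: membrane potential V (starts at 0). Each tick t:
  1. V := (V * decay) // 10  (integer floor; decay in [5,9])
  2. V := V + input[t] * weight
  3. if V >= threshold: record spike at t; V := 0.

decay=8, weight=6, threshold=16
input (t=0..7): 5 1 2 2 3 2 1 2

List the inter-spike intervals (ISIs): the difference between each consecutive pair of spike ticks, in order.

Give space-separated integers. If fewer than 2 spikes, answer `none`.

t=0: input=5 -> V=0 FIRE
t=1: input=1 -> V=6
t=2: input=2 -> V=0 FIRE
t=3: input=2 -> V=12
t=4: input=3 -> V=0 FIRE
t=5: input=2 -> V=12
t=6: input=1 -> V=15
t=7: input=2 -> V=0 FIRE

Answer: 2 2 3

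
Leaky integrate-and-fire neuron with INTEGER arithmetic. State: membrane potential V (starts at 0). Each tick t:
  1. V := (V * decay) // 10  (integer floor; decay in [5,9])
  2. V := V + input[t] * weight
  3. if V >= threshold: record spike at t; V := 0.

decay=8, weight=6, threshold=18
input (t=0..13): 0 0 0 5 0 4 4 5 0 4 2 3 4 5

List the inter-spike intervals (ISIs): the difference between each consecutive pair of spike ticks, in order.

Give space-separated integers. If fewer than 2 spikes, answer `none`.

t=0: input=0 -> V=0
t=1: input=0 -> V=0
t=2: input=0 -> V=0
t=3: input=5 -> V=0 FIRE
t=4: input=0 -> V=0
t=5: input=4 -> V=0 FIRE
t=6: input=4 -> V=0 FIRE
t=7: input=5 -> V=0 FIRE
t=8: input=0 -> V=0
t=9: input=4 -> V=0 FIRE
t=10: input=2 -> V=12
t=11: input=3 -> V=0 FIRE
t=12: input=4 -> V=0 FIRE
t=13: input=5 -> V=0 FIRE

Answer: 2 1 1 2 2 1 1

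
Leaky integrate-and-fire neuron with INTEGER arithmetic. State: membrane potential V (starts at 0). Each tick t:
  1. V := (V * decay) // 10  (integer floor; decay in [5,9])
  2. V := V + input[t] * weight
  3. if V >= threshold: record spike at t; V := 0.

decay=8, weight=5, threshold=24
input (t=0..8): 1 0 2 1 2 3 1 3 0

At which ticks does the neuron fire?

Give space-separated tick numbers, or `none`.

t=0: input=1 -> V=5
t=1: input=0 -> V=4
t=2: input=2 -> V=13
t=3: input=1 -> V=15
t=4: input=2 -> V=22
t=5: input=3 -> V=0 FIRE
t=6: input=1 -> V=5
t=7: input=3 -> V=19
t=8: input=0 -> V=15

Answer: 5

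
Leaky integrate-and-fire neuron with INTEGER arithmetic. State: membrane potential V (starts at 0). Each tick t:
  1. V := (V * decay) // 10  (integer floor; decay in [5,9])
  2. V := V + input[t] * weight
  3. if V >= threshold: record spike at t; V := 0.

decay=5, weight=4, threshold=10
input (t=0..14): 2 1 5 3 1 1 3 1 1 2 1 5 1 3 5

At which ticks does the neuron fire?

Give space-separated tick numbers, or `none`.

Answer: 2 3 6 9 11 13 14

Derivation:
t=0: input=2 -> V=8
t=1: input=1 -> V=8
t=2: input=5 -> V=0 FIRE
t=3: input=3 -> V=0 FIRE
t=4: input=1 -> V=4
t=5: input=1 -> V=6
t=6: input=3 -> V=0 FIRE
t=7: input=1 -> V=4
t=8: input=1 -> V=6
t=9: input=2 -> V=0 FIRE
t=10: input=1 -> V=4
t=11: input=5 -> V=0 FIRE
t=12: input=1 -> V=4
t=13: input=3 -> V=0 FIRE
t=14: input=5 -> V=0 FIRE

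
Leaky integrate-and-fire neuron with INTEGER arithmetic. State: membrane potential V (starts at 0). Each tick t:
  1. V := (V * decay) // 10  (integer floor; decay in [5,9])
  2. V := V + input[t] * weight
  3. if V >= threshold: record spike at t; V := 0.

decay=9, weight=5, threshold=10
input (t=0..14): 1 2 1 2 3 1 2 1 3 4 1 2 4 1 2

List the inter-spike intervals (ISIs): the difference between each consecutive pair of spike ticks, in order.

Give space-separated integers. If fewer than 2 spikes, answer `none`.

t=0: input=1 -> V=5
t=1: input=2 -> V=0 FIRE
t=2: input=1 -> V=5
t=3: input=2 -> V=0 FIRE
t=4: input=3 -> V=0 FIRE
t=5: input=1 -> V=5
t=6: input=2 -> V=0 FIRE
t=7: input=1 -> V=5
t=8: input=3 -> V=0 FIRE
t=9: input=4 -> V=0 FIRE
t=10: input=1 -> V=5
t=11: input=2 -> V=0 FIRE
t=12: input=4 -> V=0 FIRE
t=13: input=1 -> V=5
t=14: input=2 -> V=0 FIRE

Answer: 2 1 2 2 1 2 1 2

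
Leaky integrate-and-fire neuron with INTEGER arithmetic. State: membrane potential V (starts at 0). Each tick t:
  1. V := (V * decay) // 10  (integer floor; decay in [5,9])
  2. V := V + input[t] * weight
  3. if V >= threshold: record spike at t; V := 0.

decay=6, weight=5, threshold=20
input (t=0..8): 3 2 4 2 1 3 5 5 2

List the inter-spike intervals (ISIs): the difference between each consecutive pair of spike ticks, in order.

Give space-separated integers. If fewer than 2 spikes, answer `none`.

Answer: 3 1 1

Derivation:
t=0: input=3 -> V=15
t=1: input=2 -> V=19
t=2: input=4 -> V=0 FIRE
t=3: input=2 -> V=10
t=4: input=1 -> V=11
t=5: input=3 -> V=0 FIRE
t=6: input=5 -> V=0 FIRE
t=7: input=5 -> V=0 FIRE
t=8: input=2 -> V=10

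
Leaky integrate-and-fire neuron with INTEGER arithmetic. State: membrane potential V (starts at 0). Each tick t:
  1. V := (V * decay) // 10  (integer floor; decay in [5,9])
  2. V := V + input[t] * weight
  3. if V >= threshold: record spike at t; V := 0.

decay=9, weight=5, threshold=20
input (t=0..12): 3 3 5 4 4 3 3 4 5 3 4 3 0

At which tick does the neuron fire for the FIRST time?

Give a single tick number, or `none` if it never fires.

Answer: 1

Derivation:
t=0: input=3 -> V=15
t=1: input=3 -> V=0 FIRE
t=2: input=5 -> V=0 FIRE
t=3: input=4 -> V=0 FIRE
t=4: input=4 -> V=0 FIRE
t=5: input=3 -> V=15
t=6: input=3 -> V=0 FIRE
t=7: input=4 -> V=0 FIRE
t=8: input=5 -> V=0 FIRE
t=9: input=3 -> V=15
t=10: input=4 -> V=0 FIRE
t=11: input=3 -> V=15
t=12: input=0 -> V=13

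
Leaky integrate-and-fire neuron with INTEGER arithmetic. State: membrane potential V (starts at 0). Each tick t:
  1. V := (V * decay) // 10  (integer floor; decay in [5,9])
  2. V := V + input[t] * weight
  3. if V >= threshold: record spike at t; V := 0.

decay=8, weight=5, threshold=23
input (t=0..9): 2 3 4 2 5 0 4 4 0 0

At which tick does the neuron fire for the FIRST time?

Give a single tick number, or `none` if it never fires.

Answer: 1

Derivation:
t=0: input=2 -> V=10
t=1: input=3 -> V=0 FIRE
t=2: input=4 -> V=20
t=3: input=2 -> V=0 FIRE
t=4: input=5 -> V=0 FIRE
t=5: input=0 -> V=0
t=6: input=4 -> V=20
t=7: input=4 -> V=0 FIRE
t=8: input=0 -> V=0
t=9: input=0 -> V=0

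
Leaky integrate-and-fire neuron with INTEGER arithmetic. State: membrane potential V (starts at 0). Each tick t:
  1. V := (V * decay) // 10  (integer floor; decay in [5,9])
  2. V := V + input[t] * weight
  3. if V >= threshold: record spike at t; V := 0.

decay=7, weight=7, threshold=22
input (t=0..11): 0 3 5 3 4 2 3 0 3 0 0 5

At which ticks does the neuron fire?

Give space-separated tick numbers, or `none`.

t=0: input=0 -> V=0
t=1: input=3 -> V=21
t=2: input=5 -> V=0 FIRE
t=3: input=3 -> V=21
t=4: input=4 -> V=0 FIRE
t=5: input=2 -> V=14
t=6: input=3 -> V=0 FIRE
t=7: input=0 -> V=0
t=8: input=3 -> V=21
t=9: input=0 -> V=14
t=10: input=0 -> V=9
t=11: input=5 -> V=0 FIRE

Answer: 2 4 6 11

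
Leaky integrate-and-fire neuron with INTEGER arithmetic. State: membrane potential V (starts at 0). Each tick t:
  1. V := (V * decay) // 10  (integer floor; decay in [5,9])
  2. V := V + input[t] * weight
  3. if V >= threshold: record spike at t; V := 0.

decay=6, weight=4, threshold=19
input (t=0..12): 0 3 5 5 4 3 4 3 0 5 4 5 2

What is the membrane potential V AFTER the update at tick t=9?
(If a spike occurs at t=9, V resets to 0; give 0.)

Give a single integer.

Answer: 0

Derivation:
t=0: input=0 -> V=0
t=1: input=3 -> V=12
t=2: input=5 -> V=0 FIRE
t=3: input=5 -> V=0 FIRE
t=4: input=4 -> V=16
t=5: input=3 -> V=0 FIRE
t=6: input=4 -> V=16
t=7: input=3 -> V=0 FIRE
t=8: input=0 -> V=0
t=9: input=5 -> V=0 FIRE
t=10: input=4 -> V=16
t=11: input=5 -> V=0 FIRE
t=12: input=2 -> V=8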